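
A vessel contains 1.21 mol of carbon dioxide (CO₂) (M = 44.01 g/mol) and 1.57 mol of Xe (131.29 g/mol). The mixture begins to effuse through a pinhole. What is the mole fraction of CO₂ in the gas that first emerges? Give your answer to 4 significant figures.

The effusion rate of species i is ∝ p_i/√M_i ∝ n_i/√M_i.
Mole fraction of CO₂ in the effusate = (n_CO₂/√M_CO₂) / (n_CO₂/√M_CO₂ + n_Xe/√M_Xe)
= (1.21/√44.01) / (1.21/√44.01 + 1.57/√131.29) = 0.1824/(0.1824 + 0.1370) = 0.5710.

0.5710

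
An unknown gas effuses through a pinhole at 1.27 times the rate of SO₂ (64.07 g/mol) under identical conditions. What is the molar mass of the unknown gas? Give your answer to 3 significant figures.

Graham's law gives rate_X/rate_SO₂ = √(M_SO₂/M_X).
1.27 = √(64.07/M_X)
M_X = 64.07 / 1.27² = 64.07 / 1.613 = 39.7 g/mol

39.7 g/mol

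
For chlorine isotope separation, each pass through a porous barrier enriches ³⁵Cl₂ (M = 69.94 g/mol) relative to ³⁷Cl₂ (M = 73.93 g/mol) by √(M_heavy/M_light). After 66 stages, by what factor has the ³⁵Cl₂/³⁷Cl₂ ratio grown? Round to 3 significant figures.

6.24

After 66 stages the ratio has grown by (√(73.93/69.94))^66 = (73.93/69.94)^(66/2).
= 1.05705^33 = 6.24.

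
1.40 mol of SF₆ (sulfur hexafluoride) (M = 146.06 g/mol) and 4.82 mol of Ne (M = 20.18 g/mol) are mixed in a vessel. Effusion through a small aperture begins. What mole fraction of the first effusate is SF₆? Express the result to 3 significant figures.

0.0974

Rate_i ∝ x_i/√M_i (Graham's law weighted by mole fraction), so the effusate composition follows n_i/√M_i.
Mole fraction of SF₆ in the effusate = (n_SF₆/√M_SF₆) / (n_SF₆/√M_SF₆ + n_Ne/√M_Ne)
= (1.40/√146.06) / (1.40/√146.06 + 4.82/√20.18) = 0.1158/(0.1158 + 1.073) = 0.0974.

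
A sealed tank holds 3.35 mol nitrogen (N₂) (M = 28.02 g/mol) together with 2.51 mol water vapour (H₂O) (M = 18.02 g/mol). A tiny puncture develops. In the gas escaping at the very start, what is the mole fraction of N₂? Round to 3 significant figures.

Each component's effusion rate ∝ (its partial pressure)·(1/√M) ∝ n_i/√M_i.
So x_N₂ in the escaping gas = (n_N₂/√M_N₂) / Σ(n_i/√M_i)
= (3.35/√28.02) / (3.35/√28.02 + 2.51/√18.02) = 0.6329/(0.6329 + 0.5913) = 0.517.

0.517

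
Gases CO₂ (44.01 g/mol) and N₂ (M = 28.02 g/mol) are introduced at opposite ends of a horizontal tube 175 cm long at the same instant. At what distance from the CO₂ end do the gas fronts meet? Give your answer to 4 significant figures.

77.67 cm

The fronts meet when d_CO₂ + d_N₂ = L with d_CO₂/d_N₂ = √(M_N₂/M_CO₂) (Graham's law). Here √(M_N₂/M_CO₂) = √(28.02/44.01) = 0.7979.
With d_CO₂ + d_N₂ = 175 cm, d_N₂ = 175/(1 + 0.7979) = 97.33 cm.
d_CO₂ = 175 − 97.33 = 77.67 cm.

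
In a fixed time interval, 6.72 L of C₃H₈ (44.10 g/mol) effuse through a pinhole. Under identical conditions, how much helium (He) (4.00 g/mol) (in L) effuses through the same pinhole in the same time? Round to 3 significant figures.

Using Graham's law: rate_He/rate_C₃H₈ = √(M_C₃H₈/M_He) = √(44.10/4.00) = √11.03 = 3.320.
So the volume for He is 6.72 × 3.320 = 22.3 L.

22.3 L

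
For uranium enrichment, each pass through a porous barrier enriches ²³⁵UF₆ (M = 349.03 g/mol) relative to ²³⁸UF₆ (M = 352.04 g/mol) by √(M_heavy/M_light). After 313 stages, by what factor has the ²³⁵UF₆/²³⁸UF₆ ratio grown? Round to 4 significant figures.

3.834

Each stage multiplies the ratio by α = √(352.04/349.03), so after 313 stages the overall factor is α^313 = (352.04/349.03)^(313/2).
= 1.00862^(313/2) = 3.834.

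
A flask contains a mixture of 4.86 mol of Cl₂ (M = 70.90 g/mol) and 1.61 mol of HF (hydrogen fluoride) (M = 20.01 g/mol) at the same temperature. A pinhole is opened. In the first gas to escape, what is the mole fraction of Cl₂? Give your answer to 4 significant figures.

The effusion rate of species i is ∝ p_i/√M_i ∝ n_i/√M_i.
Mole fraction of Cl₂ in the effusate = (n_Cl₂/√M_Cl₂) / (n_Cl₂/√M_Cl₂ + n_HF/√M_HF)
= (4.86/√70.90) / (4.86/√70.90 + 1.61/√20.01) = 0.5772/(0.5772 + 0.3599) = 0.6159.

0.6159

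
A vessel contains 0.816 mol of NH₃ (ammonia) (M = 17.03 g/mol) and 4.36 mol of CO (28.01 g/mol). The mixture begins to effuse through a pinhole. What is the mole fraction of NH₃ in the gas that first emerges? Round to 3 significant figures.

Rate_i ∝ x_i/√M_i (Graham's law weighted by mole fraction), so the effusate composition follows n_i/√M_i.
x_NH₃(eff) = (n_NH₃/√M_NH₃) / (n_NH₃/√M_NH₃ + n_CO/√M_CO)
= (0.816/√17.03) / (0.816/√17.03 + 4.36/√28.01) = 0.1977/(0.1977 + 0.8238) = 0.194.

0.194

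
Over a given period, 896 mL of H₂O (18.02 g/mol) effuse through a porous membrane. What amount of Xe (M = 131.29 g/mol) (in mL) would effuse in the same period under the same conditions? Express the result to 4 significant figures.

From Graham's law, rate_Xe/rate_H₂O = √(M_H₂O/M_Xe) = √(18.02/131.29) = √0.1373 = 0.3705.
So the volume for Xe is 896 × 0.3705 = 331.9 mL.

331.9 mL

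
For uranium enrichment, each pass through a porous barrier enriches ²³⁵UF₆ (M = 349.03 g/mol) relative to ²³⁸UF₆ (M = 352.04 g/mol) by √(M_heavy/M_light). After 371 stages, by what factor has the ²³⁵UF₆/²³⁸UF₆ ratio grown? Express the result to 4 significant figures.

4.918

After 371 stages the ratio has grown by (√(352.04/349.03))^371 = (352.04/349.03)^(371/2).
= 1.00862^(371/2) = 4.918.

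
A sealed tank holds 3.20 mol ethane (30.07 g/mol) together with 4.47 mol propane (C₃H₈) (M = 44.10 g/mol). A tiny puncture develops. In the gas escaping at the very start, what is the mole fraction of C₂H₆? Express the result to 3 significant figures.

0.464

Rate_i ∝ x_i/√M_i (Graham's law weighted by mole fraction), so the effusate composition follows n_i/√M_i.
So x_C₂H₆ in the escaping gas = (n_C₂H₆/√M_C₂H₆) / Σ(n_i/√M_i)
= (3.20/√30.07) / (3.20/√30.07 + 4.47/√44.10) = 0.5836/(0.5836 + 0.6731) = 0.464.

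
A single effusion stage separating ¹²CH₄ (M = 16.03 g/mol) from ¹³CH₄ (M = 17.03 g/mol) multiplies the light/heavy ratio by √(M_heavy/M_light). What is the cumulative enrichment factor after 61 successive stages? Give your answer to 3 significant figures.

6.33

The single-stage factor is √(M_heavy/M_light), so 61 stages give [√(17.03/16.03)]^61 = (17.03/16.03)^(61/2).
= 1.06238^(61/2) = 6.33.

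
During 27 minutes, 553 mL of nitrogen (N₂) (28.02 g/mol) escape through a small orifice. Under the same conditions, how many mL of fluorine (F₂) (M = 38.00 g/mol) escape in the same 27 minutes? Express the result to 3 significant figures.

475 mL

By Graham's law, rate_F₂/rate_N₂ = √(M_N₂/M_F₂) = √(28.02/38.00) = √0.7374 = 0.8587.
So the volume for F₂ is 553 × 0.8587 = 475 mL.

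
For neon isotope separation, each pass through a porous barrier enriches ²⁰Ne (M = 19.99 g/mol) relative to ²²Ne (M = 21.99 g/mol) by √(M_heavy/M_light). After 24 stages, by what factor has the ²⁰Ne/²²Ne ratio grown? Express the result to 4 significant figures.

3.140

Overall factor = α^24 with α = √(21.99/19.99), i.e. (21.99/19.99)^(24/2).
= 1.10005^12 = 3.140.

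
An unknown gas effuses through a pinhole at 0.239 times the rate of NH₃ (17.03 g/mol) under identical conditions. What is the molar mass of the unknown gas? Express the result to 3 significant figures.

298 g/mol

Graham's law gives rate_X/rate_NH₃ = √(M_NH₃/M_X).
0.239 = √(17.03/M_X)
M_X = 17.03 / 0.239² = 17.03 / 0.05712 = 298 g/mol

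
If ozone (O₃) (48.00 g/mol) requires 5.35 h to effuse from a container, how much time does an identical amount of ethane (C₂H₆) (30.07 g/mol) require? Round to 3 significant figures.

4.23 h

By Graham's law, t_C₂H₆/t_O₃ = √(M_C₂H₆/M_O₃) = √(30.07/48.00) = √0.6265 = 0.7915.
So the time for C₂H₆ is 5.35 × 0.7915 = 4.23 h.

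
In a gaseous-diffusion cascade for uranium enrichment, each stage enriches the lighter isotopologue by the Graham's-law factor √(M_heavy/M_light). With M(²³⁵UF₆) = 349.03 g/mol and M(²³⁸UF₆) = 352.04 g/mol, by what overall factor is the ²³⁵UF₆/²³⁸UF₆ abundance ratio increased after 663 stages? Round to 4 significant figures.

After 663 stages the ratio has grown by (√(352.04/349.03))^663 = (352.04/349.03)^(663/2).
= 1.00862^(663/2) = 17.23.

17.23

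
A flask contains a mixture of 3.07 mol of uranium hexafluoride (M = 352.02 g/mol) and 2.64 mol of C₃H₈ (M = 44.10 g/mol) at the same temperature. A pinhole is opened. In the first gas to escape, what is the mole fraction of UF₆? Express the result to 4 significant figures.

The effusion rate of species i is ∝ p_i/√M_i ∝ n_i/√M_i.
x_UF₆(eff) = (n_UF₆/√M_UF₆) / (n_UF₆/√M_UF₆ + n_C₃H₈/√M_C₃H₈)
= (3.07/√352.02) / (3.07/√352.02 + 2.64/√44.10) = 0.1636/(0.1636 + 0.3975) = 0.2916.

0.2916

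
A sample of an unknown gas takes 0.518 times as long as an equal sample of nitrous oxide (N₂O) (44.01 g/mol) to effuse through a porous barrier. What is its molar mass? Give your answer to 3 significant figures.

11.8 g/mol

By Graham's law, t_X/t_N₂O = √(M_X/M_N₂O).
0.518 = √(M_X/44.01)
M_X = 44.01 × 0.518² = 44.01 × 0.2683 = 11.8 g/mol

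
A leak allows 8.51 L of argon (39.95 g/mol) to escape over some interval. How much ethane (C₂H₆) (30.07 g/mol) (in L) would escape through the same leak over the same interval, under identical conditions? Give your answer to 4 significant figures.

9.809 L

From Graham's law, rate_C₂H₆/rate_Ar = √(M_Ar/M_C₂H₆) = √(39.95/30.07) = √1.329 = 1.153.
So the volume for C₂H₆ is 8.51 × 1.153 = 9.809 L.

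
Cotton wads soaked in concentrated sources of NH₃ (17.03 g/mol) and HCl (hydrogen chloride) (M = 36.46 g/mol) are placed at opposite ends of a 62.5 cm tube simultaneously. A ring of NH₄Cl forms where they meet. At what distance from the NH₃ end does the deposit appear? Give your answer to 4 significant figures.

In equal time, each gas travels a distance ∝ its rate ∝ 1/√M, so d_NH₃/d_HCl = √(M_HCl/M_NH₃) = √(36.46/17.03) = 1.463.
With d_NH₃ + d_HCl = 62.5 cm, d_HCl = 62.5/(1 + 1.463) = 25.37 cm.
d_NH₃ = 62.5 − 25.37 = 37.13 cm.

37.13 cm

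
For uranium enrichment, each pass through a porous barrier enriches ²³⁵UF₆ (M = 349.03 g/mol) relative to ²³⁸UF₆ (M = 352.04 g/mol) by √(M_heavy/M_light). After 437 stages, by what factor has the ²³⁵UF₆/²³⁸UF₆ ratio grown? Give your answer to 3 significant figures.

Overall factor = α^437 with α = √(352.04/349.03), i.e. (352.04/349.03)^(437/2).
= 1.00862^(437/2) = 6.53.

6.53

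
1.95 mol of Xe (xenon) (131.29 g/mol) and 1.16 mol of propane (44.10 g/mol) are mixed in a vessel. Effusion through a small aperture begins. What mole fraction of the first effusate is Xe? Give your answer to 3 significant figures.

0.493

Each component's effusion rate ∝ (its partial pressure)·(1/√M) ∝ n_i/√M_i.
x_Xe(eff) = (n_Xe/√M_Xe) / (n_Xe/√M_Xe + n_C₃H₈/√M_C₃H₈)
= (1.95/√131.29) / (1.95/√131.29 + 1.16/√44.10) = 0.1702/(0.1702 + 0.1747) = 0.493.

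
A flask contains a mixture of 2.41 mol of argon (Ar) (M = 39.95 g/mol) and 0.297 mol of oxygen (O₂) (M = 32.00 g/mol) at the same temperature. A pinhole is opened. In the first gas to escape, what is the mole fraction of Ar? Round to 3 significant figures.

0.879

The effusion rate of species i is ∝ p_i/√M_i ∝ n_i/√M_i.
Mole fraction of Ar in the effusate = (n_Ar/√M_Ar) / (n_Ar/√M_Ar + n_O₂/√M_O₂)
= (2.41/√39.95) / (2.41/√39.95 + 0.297/√32.00) = 0.3813/(0.3813 + 0.05250) = 0.879.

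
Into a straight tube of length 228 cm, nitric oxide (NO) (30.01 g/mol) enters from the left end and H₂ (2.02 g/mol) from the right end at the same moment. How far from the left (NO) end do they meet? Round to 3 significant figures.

In equal time, each gas travels a distance ∝ its rate ∝ 1/√M, so d_NO/d_H₂ = √(M_H₂/M_NO) = √(2.02/30.01) = 0.2594.
With d_NO + d_H₂ = 228 cm, d_H₂ = 228/(1 + 0.2594) = 181.0 cm.
d_NO = 228 − 181.0 = 47.0 cm.

47.0 cm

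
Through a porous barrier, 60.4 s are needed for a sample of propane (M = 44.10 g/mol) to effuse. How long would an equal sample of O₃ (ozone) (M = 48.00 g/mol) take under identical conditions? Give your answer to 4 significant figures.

63.01 s

Graham's law gives t_O₃/t_C₃H₈ = √(M_O₃/M_C₃H₈) = √(48.00/44.10) = √1.088 = 1.043.
So the time for O₃ is 60.4 × 1.043 = 63.01 s.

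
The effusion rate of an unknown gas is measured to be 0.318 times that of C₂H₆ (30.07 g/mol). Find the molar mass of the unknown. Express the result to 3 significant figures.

Graham's law gives rate_X/rate_C₂H₆ = √(M_C₂H₆/M_X).
0.318 = √(30.07/M_X)
M_X = 30.07 / 0.318² = 30.07 / 0.1011 = 297 g/mol

297 g/mol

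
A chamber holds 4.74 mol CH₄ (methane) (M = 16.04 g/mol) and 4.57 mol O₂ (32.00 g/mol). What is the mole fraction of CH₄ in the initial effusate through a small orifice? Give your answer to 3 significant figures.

Rate_i ∝ x_i/√M_i (Graham's law weighted by mole fraction), so the effusate composition follows n_i/√M_i.
x_CH₄(eff) = (n_CH₄/√M_CH₄) / (n_CH₄/√M_CH₄ + n_O₂/√M_O₂)
= (4.74/√16.04) / (4.74/√16.04 + 4.57/√32.00) = 1.184/(1.184 + 0.8079) = 0.594.

0.594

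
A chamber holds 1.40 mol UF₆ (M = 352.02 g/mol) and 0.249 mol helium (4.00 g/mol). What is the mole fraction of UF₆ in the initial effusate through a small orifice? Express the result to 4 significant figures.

0.3747

Each component's effusion rate ∝ (its partial pressure)·(1/√M) ∝ n_i/√M_i.
So x_UF₆ in the escaping gas = (n_UF₆/√M_UF₆) / Σ(n_i/√M_i)
= (1.40/√352.02) / (1.40/√352.02 + 0.249/√4.00) = 0.07462/(0.07462 + 0.1245) = 0.3747.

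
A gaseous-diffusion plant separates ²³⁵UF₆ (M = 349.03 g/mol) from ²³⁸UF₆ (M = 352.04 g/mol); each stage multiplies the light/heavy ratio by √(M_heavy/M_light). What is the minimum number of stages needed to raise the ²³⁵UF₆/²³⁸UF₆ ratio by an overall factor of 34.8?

827

With α = √(352.04/349.03) per stage, ln α = ½ ln(1.00862) = 0.004293.
Need α^N ≥ 34.8 ⇒ N ≥ ln(34.8) / ln α = 3.550 / 0.004293 = 826.75.
Rounding up, N = 827 stages.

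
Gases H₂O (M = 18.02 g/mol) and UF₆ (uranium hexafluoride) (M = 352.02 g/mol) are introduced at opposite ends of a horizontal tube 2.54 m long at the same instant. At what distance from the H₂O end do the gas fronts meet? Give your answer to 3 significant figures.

2.07 m

In equal time, each gas travels a distance ∝ its rate ∝ 1/√M, so d_H₂O/d_UF₆ = √(M_UF₆/M_H₂O) = √(352.02/18.02) = 4.420.
With d_H₂O + d_UF₆ = 2.54 m, d_UF₆ = 2.54/(1 + 4.420) = 0.4686 m.
d_H₂O = 2.54 − 0.4686 = 2.07 m.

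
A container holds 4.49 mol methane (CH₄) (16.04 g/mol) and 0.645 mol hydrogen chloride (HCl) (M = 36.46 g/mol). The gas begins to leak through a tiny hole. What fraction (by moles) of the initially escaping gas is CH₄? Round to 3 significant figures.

Each component's effusion rate ∝ (its partial pressure)·(1/√M) ∝ n_i/√M_i.
x_CH₄(eff) = (n_CH₄/√M_CH₄) / (n_CH₄/√M_CH₄ + n_HCl/√M_HCl)
= (4.49/√16.04) / (4.49/√16.04 + 0.645/√36.46) = 1.121/(1.121 + 0.1068) = 0.913.

0.913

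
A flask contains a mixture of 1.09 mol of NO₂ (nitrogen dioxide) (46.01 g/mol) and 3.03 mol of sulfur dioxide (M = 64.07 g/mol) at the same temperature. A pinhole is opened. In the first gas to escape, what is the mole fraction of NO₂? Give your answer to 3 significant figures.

Rate_i ∝ x_i/√M_i (Graham's law weighted by mole fraction), so the effusate composition follows n_i/√M_i.
Mole fraction of NO₂ in the effusate = (n_NO₂/√M_NO₂) / (n_NO₂/√M_NO₂ + n_SO₂/√M_SO₂)
= (1.09/√46.01) / (1.09/√46.01 + 3.03/√64.07) = 0.1607/(0.1607 + 0.3785) = 0.298.

0.298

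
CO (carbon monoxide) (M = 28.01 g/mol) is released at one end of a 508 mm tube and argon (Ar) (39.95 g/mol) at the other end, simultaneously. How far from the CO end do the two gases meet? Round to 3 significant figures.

The fronts meet when d_CO + d_Ar = L with d_CO/d_Ar = √(M_Ar/M_CO) (Graham's law). Here √(M_Ar/M_CO) = √(39.95/28.01) = 1.194.
With d_CO + d_Ar = 508 mm, d_Ar = 508/(1 + 1.194) = 231.5 mm.
d_CO = 508 − 231.5 = 276 mm.

276 mm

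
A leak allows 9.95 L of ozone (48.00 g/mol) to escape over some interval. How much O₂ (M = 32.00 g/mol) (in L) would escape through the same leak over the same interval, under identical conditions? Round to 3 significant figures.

12.2 L

Since effusion rate ∝ 1/√M, rate_O₂/rate_O₃ = √(M_O₃/M_O₂) = √(48.00/32.00) = √1.500 = 1.225.
So the volume for O₂ is 9.95 × 1.225 = 12.2 L.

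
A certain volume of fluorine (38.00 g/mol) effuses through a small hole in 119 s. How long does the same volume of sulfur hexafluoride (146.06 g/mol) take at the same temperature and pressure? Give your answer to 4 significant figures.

233.3 s

Graham's law gives t_SF₆/t_F₂ = √(M_SF₆/M_F₂) = √(146.06/38.00) = √3.844 = 1.961.
So the time for SF₆ is 119 × 1.961 = 233.3 s.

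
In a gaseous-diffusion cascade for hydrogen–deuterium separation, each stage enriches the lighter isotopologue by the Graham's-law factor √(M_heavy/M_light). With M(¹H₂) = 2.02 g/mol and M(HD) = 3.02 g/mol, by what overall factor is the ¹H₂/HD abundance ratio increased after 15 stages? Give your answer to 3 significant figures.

After 15 stages the ratio has grown by (√(3.02/2.02))^15 = (3.02/2.02)^(15/2).
= 1.49505^(15/2) = 20.4.

20.4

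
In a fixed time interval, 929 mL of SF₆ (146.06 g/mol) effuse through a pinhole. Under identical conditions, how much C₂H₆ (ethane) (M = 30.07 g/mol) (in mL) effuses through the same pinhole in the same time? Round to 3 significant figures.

Since effusion rate ∝ 1/√M, rate_C₂H₆/rate_SF₆ = √(M_SF₆/M_C₂H₆) = √(146.06/30.07) = √4.857 = 2.204.
So the volume for C₂H₆ is 929 × 2.204 = 2050 mL.

2050 mL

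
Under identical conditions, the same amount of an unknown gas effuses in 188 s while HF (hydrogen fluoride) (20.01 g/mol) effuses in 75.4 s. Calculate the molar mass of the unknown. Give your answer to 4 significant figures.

124.4 g/mol

From Graham's law, t_X/t_HF = √(M_X/M_HF).
188/75.4 = 2.493 = √(M_X/20.01)
M_X = 20.01 × 2.493² = 20.01 × 6.217 = 124.4 g/mol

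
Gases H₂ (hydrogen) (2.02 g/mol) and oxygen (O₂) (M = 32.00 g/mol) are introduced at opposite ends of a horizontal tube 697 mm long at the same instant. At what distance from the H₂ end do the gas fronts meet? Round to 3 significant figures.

557 mm

Graham's law gives d_H₂/d_O₂ = rate_H₂/rate_O₂ = √(M_O₂/M_H₂) = √(32.00/2.02) = 3.980.
With d_H₂ + d_O₂ = 697 mm, d_O₂ = 697/(1 + 3.980) = 140.0 mm.
d_H₂ = 697 − 140.0 = 557 mm.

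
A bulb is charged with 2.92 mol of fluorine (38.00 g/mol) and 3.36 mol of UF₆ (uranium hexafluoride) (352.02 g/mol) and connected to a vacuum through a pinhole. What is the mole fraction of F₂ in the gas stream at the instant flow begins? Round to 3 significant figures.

Rate_i ∝ x_i/√M_i (Graham's law weighted by mole fraction), so the effusate composition follows n_i/√M_i.
So x_F₂ in the escaping gas = (n_F₂/√M_F₂) / Σ(n_i/√M_i)
= (2.92/√38.00) / (2.92/√38.00 + 3.36/√352.02) = 0.4737/(0.4737 + 0.1791) = 0.726.

0.726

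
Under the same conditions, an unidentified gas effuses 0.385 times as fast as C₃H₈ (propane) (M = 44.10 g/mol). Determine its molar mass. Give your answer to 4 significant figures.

Using Graham's law: rate_X/rate_C₃H₈ = √(M_C₃H₈/M_X).
0.385 = √(44.10/M_X)
M_X = 44.10 / 0.385² = 44.10 / 0.1482 = 297.5 g/mol

297.5 g/mol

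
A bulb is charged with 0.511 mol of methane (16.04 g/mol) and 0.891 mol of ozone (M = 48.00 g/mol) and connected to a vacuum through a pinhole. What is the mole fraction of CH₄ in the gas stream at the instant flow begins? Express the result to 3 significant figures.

0.498

Rate_i ∝ x_i/√M_i (Graham's law weighted by mole fraction), so the effusate composition follows n_i/√M_i.
x_CH₄(eff) = (n_CH₄/√M_CH₄) / (n_CH₄/√M_CH₄ + n_O₃/√M_O₃)
= (0.511/√16.04) / (0.511/√16.04 + 0.891/√48.00) = 0.1276/(0.1276 + 0.1286) = 0.498.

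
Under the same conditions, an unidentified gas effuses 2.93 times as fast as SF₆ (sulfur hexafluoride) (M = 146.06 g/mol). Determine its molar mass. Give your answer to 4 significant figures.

Graham's law gives rate_X/rate_SF₆ = √(M_SF₆/M_X).
2.93 = √(146.06/M_X)
M_X = 146.06 / 2.93² = 146.06 / 8.585 = 17.01 g/mol

17.01 g/mol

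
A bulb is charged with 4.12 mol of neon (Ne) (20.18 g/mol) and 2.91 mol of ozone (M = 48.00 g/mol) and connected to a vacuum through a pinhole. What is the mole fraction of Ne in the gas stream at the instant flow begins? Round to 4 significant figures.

0.6859

The effusion rate of species i is ∝ p_i/√M_i ∝ n_i/√M_i.
So x_Ne in the escaping gas = (n_Ne/√M_Ne) / Σ(n_i/√M_i)
= (4.12/√20.18) / (4.12/√20.18 + 2.91/√48.00) = 0.9171/(0.9171 + 0.4200) = 0.6859.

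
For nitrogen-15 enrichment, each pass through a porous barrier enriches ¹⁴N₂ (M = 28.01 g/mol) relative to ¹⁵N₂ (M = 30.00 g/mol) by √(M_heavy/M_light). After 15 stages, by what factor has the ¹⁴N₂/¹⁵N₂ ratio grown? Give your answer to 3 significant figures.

Overall factor = α^15 with α = √(30.00/28.01), i.e. (30.00/28.01)^(15/2).
= 1.07105^(15/2) = 1.67.

1.67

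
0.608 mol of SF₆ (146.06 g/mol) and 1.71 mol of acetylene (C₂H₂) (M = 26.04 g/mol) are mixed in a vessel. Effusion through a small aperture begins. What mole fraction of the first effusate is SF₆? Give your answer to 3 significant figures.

Each component's effusion rate ∝ (its partial pressure)·(1/√M) ∝ n_i/√M_i.
x_SF₆(eff) = (n_SF₆/√M_SF₆) / (n_SF₆/√M_SF₆ + n_C₂H₂/√M_C₂H₂)
= (0.608/√146.06) / (0.608/√146.06 + 1.71/√26.04) = 0.05031/(0.05031 + 0.3351) = 0.131.

0.131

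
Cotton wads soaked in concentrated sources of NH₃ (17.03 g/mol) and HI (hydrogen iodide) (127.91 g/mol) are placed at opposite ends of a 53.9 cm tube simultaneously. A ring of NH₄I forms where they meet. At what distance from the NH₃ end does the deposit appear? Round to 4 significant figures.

Distances travelled in equal time are proportional to diffusion rates, so d_NH₃/d_HI = √(M_HI/M_NH₃) = √(127.91/17.03) = 2.741.
With d_NH₃ + d_HI = 53.9 cm, d_HI = 53.9/(1 + 2.741) = 14.41 cm.
d_NH₃ = 53.9 − 14.41 = 39.49 cm.

39.49 cm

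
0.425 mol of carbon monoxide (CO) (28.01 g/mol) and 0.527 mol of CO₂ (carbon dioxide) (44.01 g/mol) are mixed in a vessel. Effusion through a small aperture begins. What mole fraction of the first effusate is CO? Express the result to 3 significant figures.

0.503

Effusion rate of each component ∝ n_i/√M_i (partial pressure × 1/√M).
Mole fraction of CO in the effusate = (n_CO/√M_CO) / (n_CO/√M_CO + n_CO₂/√M_CO₂)
= (0.425/√28.01) / (0.425/√28.01 + 0.527/√44.01) = 0.08030/(0.08030 + 0.07944) = 0.503.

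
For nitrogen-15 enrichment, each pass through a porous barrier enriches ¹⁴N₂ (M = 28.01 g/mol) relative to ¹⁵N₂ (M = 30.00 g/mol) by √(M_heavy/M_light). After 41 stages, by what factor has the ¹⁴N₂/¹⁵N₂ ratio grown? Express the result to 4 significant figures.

4.084

The single-stage factor is √(M_heavy/M_light), so 41 stages give [√(30.00/28.01)]^41 = (30.00/28.01)^(41/2).
= 1.07105^(41/2) = 4.084.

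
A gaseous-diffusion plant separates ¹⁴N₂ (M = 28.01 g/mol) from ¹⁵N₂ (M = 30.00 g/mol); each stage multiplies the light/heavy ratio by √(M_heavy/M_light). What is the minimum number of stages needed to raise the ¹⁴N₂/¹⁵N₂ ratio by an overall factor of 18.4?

Single-stage factor α = √(30.00/28.01), so ln α = ½ ln(1.07105) = 0.03432.
Need α^N ≥ 18.4 ⇒ N ≥ ln(18.4) / ln α = 2.912 / 0.03432 = 84.86.
Rounding up, N = 85 stages.

85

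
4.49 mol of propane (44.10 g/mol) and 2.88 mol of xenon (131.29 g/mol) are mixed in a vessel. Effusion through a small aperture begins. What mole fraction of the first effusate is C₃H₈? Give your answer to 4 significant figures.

Effusion rate of each component ∝ n_i/√M_i (partial pressure × 1/√M).
Mole fraction of C₃H₈ in the effusate = (n_C₃H₈/√M_C₃H₈) / (n_C₃H₈/√M_C₃H₈ + n_Xe/√M_Xe)
= (4.49/√44.10) / (4.49/√44.10 + 2.88/√131.29) = 0.6761/(0.6761 + 0.2513) = 0.7290.

0.7290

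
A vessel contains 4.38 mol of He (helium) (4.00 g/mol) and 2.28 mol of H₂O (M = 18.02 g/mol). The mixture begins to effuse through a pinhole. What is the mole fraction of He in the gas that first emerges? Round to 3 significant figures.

0.803

Each component's effusion rate ∝ (its partial pressure)·(1/√M) ∝ n_i/√M_i.
x_He(eff) = (n_He/√M_He) / (n_He/√M_He + n_H₂O/√M_H₂O)
= (4.38/√4.00) / (4.38/√4.00 + 2.28/√18.02) = 2.190/(2.190 + 0.5371) = 0.803.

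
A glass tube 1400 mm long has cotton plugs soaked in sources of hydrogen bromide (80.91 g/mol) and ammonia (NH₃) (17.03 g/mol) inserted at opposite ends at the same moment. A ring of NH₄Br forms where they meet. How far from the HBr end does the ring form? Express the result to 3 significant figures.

The fronts meet when d_HBr + d_NH₃ = L with d_HBr/d_NH₃ = √(M_NH₃/M_HBr) (Graham's law). Here √(M_NH₃/M_HBr) = √(17.03/80.91) = 0.4588.
With d_HBr + d_NH₃ = 1400 mm, d_NH₃ = 1400/(1 + 0.4588) = 959.7 mm.
d_HBr = 1400 − 959.7 = 440 mm.

440 mm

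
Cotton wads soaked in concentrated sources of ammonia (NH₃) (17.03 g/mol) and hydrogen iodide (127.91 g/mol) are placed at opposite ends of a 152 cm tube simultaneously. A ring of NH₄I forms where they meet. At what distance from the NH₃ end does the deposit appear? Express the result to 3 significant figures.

The fronts meet when d_NH₃ + d_HI = L with d_NH₃/d_HI = √(M_HI/M_NH₃) (Graham's law). Here √(M_HI/M_NH₃) = √(127.91/17.03) = 2.741.
With d_NH₃ + d_HI = 152 cm, d_HI = 152/(1 + 2.741) = 40.64 cm.
d_NH₃ = 152 − 40.64 = 111 cm.

111 cm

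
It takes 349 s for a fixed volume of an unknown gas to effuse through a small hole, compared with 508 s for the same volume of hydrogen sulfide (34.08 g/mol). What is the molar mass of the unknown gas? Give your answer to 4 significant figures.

Since effusion rate ∝ 1/√M, t_X/t_H₂S = √(M_X/M_H₂S).
349/508 = 0.6870 = √(M_X/34.08)
M_X = 34.08 × 0.6870² = 34.08 × 0.4720 = 16.09 g/mol

16.09 g/mol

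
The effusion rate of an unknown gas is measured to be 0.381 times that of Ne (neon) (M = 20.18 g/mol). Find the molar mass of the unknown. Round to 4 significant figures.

Using Graham's law: rate_X/rate_Ne = √(M_Ne/M_X).
0.381 = √(20.18/M_X)
M_X = 20.18 / 0.381² = 20.18 / 0.1452 = 139.0 g/mol

139.0 g/mol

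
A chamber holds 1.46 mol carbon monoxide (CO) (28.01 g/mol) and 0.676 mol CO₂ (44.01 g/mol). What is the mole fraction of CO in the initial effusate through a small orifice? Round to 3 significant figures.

0.730

Effusion rate of each component ∝ n_i/√M_i (partial pressure × 1/√M).
Mole fraction of CO in the effusate = (n_CO/√M_CO) / (n_CO/√M_CO + n_CO₂/√M_CO₂)
= (1.46/√28.01) / (1.46/√28.01 + 0.676/√44.01) = 0.2759/(0.2759 + 0.1019) = 0.730.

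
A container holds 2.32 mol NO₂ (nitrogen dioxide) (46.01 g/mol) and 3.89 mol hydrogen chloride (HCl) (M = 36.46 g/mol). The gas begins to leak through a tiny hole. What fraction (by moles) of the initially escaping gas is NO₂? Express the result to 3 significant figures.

0.347

Effusion rate of each component ∝ n_i/√M_i (partial pressure × 1/√M).
x_NO₂(eff) = (n_NO₂/√M_NO₂) / (n_NO₂/√M_NO₂ + n_HCl/√M_HCl)
= (2.32/√46.01) / (2.32/√46.01 + 3.89/√36.46) = 0.3420/(0.3420 + 0.6442) = 0.347.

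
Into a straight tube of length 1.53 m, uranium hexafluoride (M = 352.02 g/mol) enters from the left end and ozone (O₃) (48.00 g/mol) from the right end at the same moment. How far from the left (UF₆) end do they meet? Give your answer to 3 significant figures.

The fronts meet when d_UF₆ + d_O₃ = L with d_UF₆/d_O₃ = √(M_O₃/M_UF₆) (Graham's law). Here √(M_O₃/M_UF₆) = √(48.00/352.02) = 0.3693.
With d_UF₆ + d_O₃ = 1.53 m, d_O₃ = 1.53/(1 + 0.3693) = 1.117 m.
d_UF₆ = 1.53 − 1.117 = 0.413 m.

0.413 m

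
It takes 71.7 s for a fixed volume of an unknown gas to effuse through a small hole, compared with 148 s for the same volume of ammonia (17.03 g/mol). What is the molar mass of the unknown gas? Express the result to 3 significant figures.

4.00 g/mol

Using Graham's law: t_X/t_NH₃ = √(M_X/M_NH₃).
71.7/148 = 0.4845 = √(M_X/17.03)
M_X = 17.03 × 0.4845² = 17.03 × 0.2347 = 4.00 g/mol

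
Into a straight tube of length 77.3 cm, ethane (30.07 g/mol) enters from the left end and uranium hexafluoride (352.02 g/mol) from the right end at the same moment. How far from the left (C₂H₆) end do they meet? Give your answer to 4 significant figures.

59.82 cm

The fronts meet when d_C₂H₆ + d_UF₆ = L with d_C₂H₆/d_UF₆ = √(M_UF₆/M_C₂H₆) (Graham's law). Here √(M_UF₆/M_C₂H₆) = √(352.02/30.07) = 3.422.
With d_C₂H₆ + d_UF₆ = 77.3 cm, d_UF₆ = 77.3/(1 + 3.422) = 17.48 cm.
d_C₂H₆ = 77.3 − 17.48 = 59.82 cm.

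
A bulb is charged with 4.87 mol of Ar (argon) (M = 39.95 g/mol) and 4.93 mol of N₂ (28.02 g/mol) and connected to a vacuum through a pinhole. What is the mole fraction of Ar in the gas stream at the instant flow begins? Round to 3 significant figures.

Each component's effusion rate ∝ (its partial pressure)·(1/√M) ∝ n_i/√M_i.
So x_Ar in the escaping gas = (n_Ar/√M_Ar) / Σ(n_i/√M_i)
= (4.87/√39.95) / (4.87/√39.95 + 4.93/√28.02) = 0.7705/(0.7705 + 0.9313) = 0.453.

0.453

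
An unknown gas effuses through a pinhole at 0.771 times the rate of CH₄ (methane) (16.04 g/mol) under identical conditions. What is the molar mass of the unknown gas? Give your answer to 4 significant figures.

Since effusion rate ∝ 1/√M, rate_X/rate_CH₄ = √(M_CH₄/M_X).
0.771 = √(16.04/M_X)
M_X = 16.04 / 0.771² = 16.04 / 0.5944 = 26.98 g/mol

26.98 g/mol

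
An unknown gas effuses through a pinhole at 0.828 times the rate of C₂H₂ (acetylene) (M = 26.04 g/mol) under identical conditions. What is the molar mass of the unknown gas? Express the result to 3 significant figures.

38.0 g/mol

Since effusion rate ∝ 1/√M, rate_X/rate_C₂H₂ = √(M_C₂H₂/M_X).
0.828 = √(26.04/M_X)
M_X = 26.04 / 0.828² = 26.04 / 0.6856 = 38.0 g/mol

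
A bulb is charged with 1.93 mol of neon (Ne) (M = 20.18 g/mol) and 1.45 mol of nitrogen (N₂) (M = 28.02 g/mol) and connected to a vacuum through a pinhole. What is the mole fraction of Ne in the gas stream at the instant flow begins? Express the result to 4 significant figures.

0.6107

Each component's effusion rate ∝ (its partial pressure)·(1/√M) ∝ n_i/√M_i.
So x_Ne in the escaping gas = (n_Ne/√M_Ne) / Σ(n_i/√M_i)
= (1.93/√20.18) / (1.93/√20.18 + 1.45/√28.02) = 0.4296/(0.4296 + 0.2739) = 0.6107.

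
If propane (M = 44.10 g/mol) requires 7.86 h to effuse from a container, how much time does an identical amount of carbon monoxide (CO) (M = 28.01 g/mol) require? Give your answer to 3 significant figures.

Since effusion rate ∝ 1/√M, t_CO/t_C₃H₈ = √(M_CO/M_C₃H₈) = √(28.01/44.10) = √0.6351 = 0.7970.
So the time for CO is 7.86 × 0.7970 = 6.26 h.

6.26 h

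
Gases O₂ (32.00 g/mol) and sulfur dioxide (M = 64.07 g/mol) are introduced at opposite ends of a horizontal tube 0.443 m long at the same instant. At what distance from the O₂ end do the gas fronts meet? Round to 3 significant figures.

Graham's law gives d_O₂/d_SO₂ = rate_O₂/rate_SO₂ = √(M_SO₂/M_O₂) = √(64.07/32.00) = 1.415.
With d_O₂ + d_SO₂ = 0.443 m, d_SO₂ = 0.443/(1 + 1.415) = 0.1834 m.
d_O₂ = 0.443 − 0.1834 = 0.260 m.

0.260 m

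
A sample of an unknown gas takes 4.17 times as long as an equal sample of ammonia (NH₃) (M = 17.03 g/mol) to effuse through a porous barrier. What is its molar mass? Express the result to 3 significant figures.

296 g/mol

By Graham's law, t_X/t_NH₃ = √(M_X/M_NH₃).
4.17 = √(M_X/17.03)
M_X = 17.03 × 4.17² = 17.03 × 17.39 = 296 g/mol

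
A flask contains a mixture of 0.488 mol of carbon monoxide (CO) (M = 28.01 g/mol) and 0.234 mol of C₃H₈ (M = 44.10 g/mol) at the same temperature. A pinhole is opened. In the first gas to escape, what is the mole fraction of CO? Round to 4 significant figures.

Rate_i ∝ x_i/√M_i (Graham's law weighted by mole fraction), so the effusate composition follows n_i/√M_i.
So x_CO in the escaping gas = (n_CO/√M_CO) / Σ(n_i/√M_i)
= (0.488/√28.01) / (0.488/√28.01 + 0.234/√44.10) = 0.09221/(0.09221 + 0.03524) = 0.7235.

0.7235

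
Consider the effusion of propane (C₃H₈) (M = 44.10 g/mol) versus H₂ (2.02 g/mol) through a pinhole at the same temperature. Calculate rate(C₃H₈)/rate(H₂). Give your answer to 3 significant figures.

Graham's law gives rate_C₃H₈/rate_H₂ = √(M_H₂/M_C₃H₈) = √(2.02/44.10) = √0.04580 = 0.214.

0.214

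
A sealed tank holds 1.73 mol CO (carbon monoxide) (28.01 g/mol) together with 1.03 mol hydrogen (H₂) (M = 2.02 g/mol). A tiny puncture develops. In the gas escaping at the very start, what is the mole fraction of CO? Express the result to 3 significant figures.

Effusion rate of each component ∝ n_i/√M_i (partial pressure × 1/√M).
Mole fraction of CO in the effusate = (n_CO/√M_CO) / (n_CO/√M_CO + n_H₂/√M_H₂)
= (1.73/√28.01) / (1.73/√28.01 + 1.03/√2.02) = 0.3269/(0.3269 + 0.7247) = 0.311.

0.311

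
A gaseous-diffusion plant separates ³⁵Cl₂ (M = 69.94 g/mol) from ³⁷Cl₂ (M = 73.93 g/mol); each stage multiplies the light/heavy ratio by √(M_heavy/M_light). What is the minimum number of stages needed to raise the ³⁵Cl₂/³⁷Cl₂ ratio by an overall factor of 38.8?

132

Per stage α = (73.93/69.94)^(1/2) = 1.05705^0.5, giving ln α = 0.02774.
Need α^N ≥ 38.8 ⇒ N ≥ ln(38.8) / ln α = 3.658 / 0.02774 = 131.88.
So at least 132 stages are needed.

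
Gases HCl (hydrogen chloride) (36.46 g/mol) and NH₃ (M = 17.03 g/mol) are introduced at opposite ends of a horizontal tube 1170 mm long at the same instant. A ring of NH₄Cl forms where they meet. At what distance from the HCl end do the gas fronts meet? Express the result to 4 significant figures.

Graham's law gives d_HCl/d_NH₃ = rate_HCl/rate_NH₃ = √(M_NH₃/M_HCl) = √(17.03/36.46) = 0.6834.
With d_HCl + d_NH₃ = 1170 mm, d_NH₃ = 1170/(1 + 0.6834) = 695.0 mm.
d_HCl = 1170 − 695.0 = 475.0 mm.

475.0 mm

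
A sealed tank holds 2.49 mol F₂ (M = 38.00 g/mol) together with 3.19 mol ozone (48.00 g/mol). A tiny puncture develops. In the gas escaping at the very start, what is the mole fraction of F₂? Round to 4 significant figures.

The effusion rate of species i is ∝ p_i/√M_i ∝ n_i/√M_i.
So x_F₂ in the escaping gas = (n_F₂/√M_F₂) / Σ(n_i/√M_i)
= (2.49/√38.00) / (2.49/√38.00 + 3.19/√48.00) = 0.4039/(0.4039 + 0.4604) = 0.4673.

0.4673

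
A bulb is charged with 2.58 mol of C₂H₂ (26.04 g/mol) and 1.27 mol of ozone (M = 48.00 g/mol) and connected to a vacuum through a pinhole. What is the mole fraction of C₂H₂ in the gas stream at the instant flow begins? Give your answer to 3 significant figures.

0.734

The effusion rate of species i is ∝ p_i/√M_i ∝ n_i/√M_i.
So x_C₂H₂ in the escaping gas = (n_C₂H₂/√M_C₂H₂) / Σ(n_i/√M_i)
= (2.58/√26.04) / (2.58/√26.04 + 1.27/√48.00) = 0.5056/(0.5056 + 0.1833) = 0.734.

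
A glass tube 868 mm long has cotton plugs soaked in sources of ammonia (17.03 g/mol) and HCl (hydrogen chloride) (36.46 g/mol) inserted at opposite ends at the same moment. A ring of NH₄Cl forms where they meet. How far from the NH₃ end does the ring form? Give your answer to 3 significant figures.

516 mm

Distances travelled in equal time are proportional to diffusion rates, so d_NH₃/d_HCl = √(M_HCl/M_NH₃) = √(36.46/17.03) = 1.463.
With d_NH₃ + d_HCl = 868 mm, d_HCl = 868/(1 + 1.463) = 352.4 mm.
d_NH₃ = 868 − 352.4 = 516 mm.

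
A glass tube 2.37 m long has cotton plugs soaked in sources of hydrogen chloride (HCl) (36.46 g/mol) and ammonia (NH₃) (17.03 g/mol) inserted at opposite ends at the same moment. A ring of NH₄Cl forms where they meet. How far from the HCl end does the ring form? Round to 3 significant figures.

The fronts meet when d_HCl + d_NH₃ = L with d_HCl/d_NH₃ = √(M_NH₃/M_HCl) (Graham's law). Here √(M_NH₃/M_HCl) = √(17.03/36.46) = 0.6834.
With d_HCl + d_NH₃ = 2.37 m, d_NH₃ = 2.37/(1 + 0.6834) = 1.408 m.
d_HCl = 2.37 − 1.408 = 0.962 m.

0.962 m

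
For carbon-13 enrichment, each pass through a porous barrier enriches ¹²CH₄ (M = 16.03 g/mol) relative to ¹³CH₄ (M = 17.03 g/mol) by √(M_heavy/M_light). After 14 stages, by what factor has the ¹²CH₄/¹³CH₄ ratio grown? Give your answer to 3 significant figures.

After 14 stages the ratio has grown by (√(17.03/16.03))^14 = (17.03/16.03)^(14/2).
= 1.06238^7 = 1.53.

1.53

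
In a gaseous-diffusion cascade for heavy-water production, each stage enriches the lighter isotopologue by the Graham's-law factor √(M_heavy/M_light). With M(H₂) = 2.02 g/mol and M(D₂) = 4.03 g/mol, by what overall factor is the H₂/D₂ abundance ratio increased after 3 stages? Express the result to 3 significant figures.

After 3 stages the ratio has grown by (√(4.03/2.02))^3 = (4.03/2.02)^(3/2).
= 1.99505^(3/2) = 2.82.

2.82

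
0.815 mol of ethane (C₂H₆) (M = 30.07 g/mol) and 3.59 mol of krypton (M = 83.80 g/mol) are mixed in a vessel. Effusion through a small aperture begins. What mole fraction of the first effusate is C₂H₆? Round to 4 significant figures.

0.2748

The effusion rate of species i is ∝ p_i/√M_i ∝ n_i/√M_i.
x_C₂H₆(eff) = (n_C₂H₆/√M_C₂H₆) / (n_C₂H₆/√M_C₂H₆ + n_Kr/√M_Kr)
= (0.815/√30.07) / (0.815/√30.07 + 3.59/√83.80) = 0.1486/(0.1486 + 0.3922) = 0.2748.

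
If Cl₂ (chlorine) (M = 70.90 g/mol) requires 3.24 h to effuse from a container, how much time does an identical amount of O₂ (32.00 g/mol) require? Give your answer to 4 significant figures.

By Graham's law, t_O₂/t_Cl₂ = √(M_O₂/M_Cl₂) = √(32.00/70.90) = √0.4513 = 0.6718.
So the time for O₂ is 3.24 × 0.6718 = 2.177 h.

2.177 h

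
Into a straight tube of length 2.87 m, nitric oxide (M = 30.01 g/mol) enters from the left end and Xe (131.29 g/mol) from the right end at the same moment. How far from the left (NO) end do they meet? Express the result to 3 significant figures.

Distances travelled in equal time are proportional to diffusion rates, so d_NO/d_Xe = √(M_Xe/M_NO) = √(131.29/30.01) = 2.092.
With d_NO + d_Xe = 2.87 m, d_Xe = 2.87/(1 + 2.092) = 0.9283 m.
d_NO = 2.87 − 0.9283 = 1.94 m.

1.94 m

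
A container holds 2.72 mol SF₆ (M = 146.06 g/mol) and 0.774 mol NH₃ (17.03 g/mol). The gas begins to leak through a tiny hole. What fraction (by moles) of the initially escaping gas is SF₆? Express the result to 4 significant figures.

0.5454

The effusion rate of species i is ∝ p_i/√M_i ∝ n_i/√M_i.
So x_SF₆ in the escaping gas = (n_SF₆/√M_SF₆) / Σ(n_i/√M_i)
= (2.72/√146.06) / (2.72/√146.06 + 0.774/√17.03) = 0.2251/(0.2251 + 0.1876) = 0.5454.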